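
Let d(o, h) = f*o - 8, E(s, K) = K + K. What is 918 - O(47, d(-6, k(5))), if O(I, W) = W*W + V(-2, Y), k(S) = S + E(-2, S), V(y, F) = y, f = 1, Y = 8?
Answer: 724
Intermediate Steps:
E(s, K) = 2*K
k(S) = 3*S (k(S) = S + 2*S = 3*S)
d(o, h) = -8 + o (d(o, h) = 1*o - 8 = o - 8 = -8 + o)
O(I, W) = -2 + W² (O(I, W) = W*W - 2 = W² - 2 = -2 + W²)
918 - O(47, d(-6, k(5))) = 918 - (-2 + (-8 - 6)²) = 918 - (-2 + (-14)²) = 918 - (-2 + 196) = 918 - 1*194 = 918 - 194 = 724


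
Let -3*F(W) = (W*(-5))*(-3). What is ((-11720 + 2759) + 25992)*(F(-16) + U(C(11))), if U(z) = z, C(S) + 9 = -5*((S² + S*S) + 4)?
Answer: -19738929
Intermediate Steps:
C(S) = -29 - 10*S² (C(S) = -9 - 5*((S² + S*S) + 4) = -9 - 5*((S² + S²) + 4) = -9 - 5*(2*S² + 4) = -9 - 5*(4 + 2*S²) = -9 + (-20 - 10*S²) = -29 - 10*S²)
F(W) = -5*W (F(W) = -W*(-5)*(-3)/3 = -(-5*W)*(-3)/3 = -5*W)
((-11720 + 2759) + 25992)*(F(-16) + U(C(11))) = ((-11720 + 2759) + 25992)*(-5*(-16) + (-29 - 10*11²)) = (-8961 + 25992)*(80 + (-29 - 10*121)) = 17031*(80 + (-29 - 1210)) = 17031*(80 - 1239) = 17031*(-1159) = -19738929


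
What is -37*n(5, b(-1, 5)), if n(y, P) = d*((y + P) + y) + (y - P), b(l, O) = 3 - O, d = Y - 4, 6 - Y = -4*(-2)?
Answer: 1517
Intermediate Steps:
Y = -2 (Y = 6 - (-4)*(-2) = 6 - 1*8 = 6 - 8 = -2)
d = -6 (d = -2 - 4 = -6)
n(y, P) = -11*y - 7*P (n(y, P) = -6*((y + P) + y) + (y - P) = -6*((P + y) + y) + (y - P) = -6*(P + 2*y) + (y - P) = (-12*y - 6*P) + (y - P) = -11*y - 7*P)
-37*n(5, b(-1, 5)) = -37*(-11*5 - 7*(3 - 1*5)) = -37*(-55 - 7*(3 - 5)) = -37*(-55 - 7*(-2)) = -37*(-55 + 14) = -37*(-41) = 1517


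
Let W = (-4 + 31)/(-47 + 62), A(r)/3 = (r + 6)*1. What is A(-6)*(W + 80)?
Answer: 0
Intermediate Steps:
A(r) = 18 + 3*r (A(r) = 3*((r + 6)*1) = 3*((6 + r)*1) = 3*(6 + r) = 18 + 3*r)
W = 9/5 (W = 27/15 = 27*(1/15) = 9/5 ≈ 1.8000)
A(-6)*(W + 80) = (18 + 3*(-6))*(9/5 + 80) = (18 - 18)*(409/5) = 0*(409/5) = 0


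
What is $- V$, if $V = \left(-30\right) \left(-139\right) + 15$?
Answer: $-4185$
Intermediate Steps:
$V = 4185$ ($V = 4170 + 15 = 4185$)
$- V = \left(-1\right) 4185 = -4185$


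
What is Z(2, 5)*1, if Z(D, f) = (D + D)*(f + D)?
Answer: 28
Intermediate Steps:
Z(D, f) = 2*D*(D + f) (Z(D, f) = (2*D)*(D + f) = 2*D*(D + f))
Z(2, 5)*1 = (2*2*(2 + 5))*1 = (2*2*7)*1 = 28*1 = 28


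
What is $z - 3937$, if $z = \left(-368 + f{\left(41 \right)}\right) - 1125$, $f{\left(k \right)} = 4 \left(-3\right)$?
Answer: $-5442$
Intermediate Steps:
$f{\left(k \right)} = -12$
$z = -1505$ ($z = \left(-368 - 12\right) - 1125 = -380 - 1125 = -1505$)
$z - 3937 = -1505 - 3937 = -5442$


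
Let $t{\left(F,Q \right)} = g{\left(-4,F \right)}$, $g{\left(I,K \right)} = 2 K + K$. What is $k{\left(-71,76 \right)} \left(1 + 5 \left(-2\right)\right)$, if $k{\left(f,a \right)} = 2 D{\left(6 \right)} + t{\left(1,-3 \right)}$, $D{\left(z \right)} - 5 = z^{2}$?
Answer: $-765$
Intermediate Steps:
$g{\left(I,K \right)} = 3 K$
$D{\left(z \right)} = 5 + z^{2}$
$t{\left(F,Q \right)} = 3 F$
$k{\left(f,a \right)} = 85$ ($k{\left(f,a \right)} = 2 \left(5 + 6^{2}\right) + 3 \cdot 1 = 2 \left(5 + 36\right) + 3 = 2 \cdot 41 + 3 = 82 + 3 = 85$)
$k{\left(-71,76 \right)} \left(1 + 5 \left(-2\right)\right) = 85 \left(1 + 5 \left(-2\right)\right) = 85 \left(1 - 10\right) = 85 \left(-9\right) = -765$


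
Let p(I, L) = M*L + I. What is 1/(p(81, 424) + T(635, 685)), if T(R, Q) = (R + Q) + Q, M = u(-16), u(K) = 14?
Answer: 1/8022 ≈ 0.00012466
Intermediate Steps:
M = 14
T(R, Q) = R + 2*Q (T(R, Q) = (Q + R) + Q = R + 2*Q)
p(I, L) = I + 14*L (p(I, L) = 14*L + I = I + 14*L)
1/(p(81, 424) + T(635, 685)) = 1/((81 + 14*424) + (635 + 2*685)) = 1/((81 + 5936) + (635 + 1370)) = 1/(6017 + 2005) = 1/8022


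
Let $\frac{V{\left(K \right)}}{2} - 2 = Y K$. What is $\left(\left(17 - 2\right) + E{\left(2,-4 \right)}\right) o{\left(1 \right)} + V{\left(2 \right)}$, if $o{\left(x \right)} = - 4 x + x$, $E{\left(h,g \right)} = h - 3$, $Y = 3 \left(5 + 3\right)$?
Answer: $58$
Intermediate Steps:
$Y = 24$ ($Y = 3 \cdot 8 = 24$)
$E{\left(h,g \right)} = -3 + h$
$o{\left(x \right)} = - 3 x$
$V{\left(K \right)} = 4 + 48 K$ ($V{\left(K \right)} = 4 + 2 \cdot 24 K = 4 + 48 K$)
$\left(\left(17 - 2\right) + E{\left(2,-4 \right)}\right) o{\left(1 \right)} + V{\left(2 \right)} = \left(\left(17 - 2\right) + \left(-3 + 2\right)\right) \left(\left(-3\right) 1\right) + \left(4 + 48 \cdot 2\right) = \left(15 - 1\right) \left(-3\right) + \left(4 + 96\right) = 14 \left(-3\right) + 100 = -42 + 100 = 58$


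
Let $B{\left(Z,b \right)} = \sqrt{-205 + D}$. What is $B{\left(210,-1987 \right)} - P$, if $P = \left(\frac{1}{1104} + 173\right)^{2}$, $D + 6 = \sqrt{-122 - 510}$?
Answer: $- \frac{36478326049}{1218816} + \sqrt{-211 + 2 i \sqrt{158}} \approx -29928.0 + 14.551 i$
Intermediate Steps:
$D = -6 + 2 i \sqrt{158}$ ($D = -6 + \sqrt{-122 - 510} = -6 + \sqrt{-632} = -6 + 2 i \sqrt{158} \approx -6.0 + 25.14 i$)
$P = \frac{36478326049}{1218816}$ ($P = \left(\frac{1}{1104} + 173\right)^{2} = \left(\frac{190993}{1104}\right)^{2} = \frac{36478326049}{1218816} \approx 29929.0$)
$B{\left(Z,b \right)} = \sqrt{-211 + 2 i \sqrt{158}}$ ($B{\left(Z,b \right)} = \sqrt{-205 - \left(6 - 2 i \sqrt{158}\right)} = \sqrt{-211 + 2 i \sqrt{158}}$)
$B{\left(210,-1987 \right)} - P = \sqrt{-211 + 2 i \sqrt{158}} - \frac{36478326049}{1218816} = - \frac{36478326049}{1218816} + \sqrt{-211 + 2 i \sqrt{158}}$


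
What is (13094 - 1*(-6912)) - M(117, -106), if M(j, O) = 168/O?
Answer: 1060402/53 ≈ 20008.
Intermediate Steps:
(13094 - 1*(-6912)) - M(117, -106) = (13094 - 1*(-6912)) - 168/(-106) = (13094 + 6912) - 168*(-1)/106 = 20006 - 1*(-84/53) = 20006 + 84/53 = 1060402/53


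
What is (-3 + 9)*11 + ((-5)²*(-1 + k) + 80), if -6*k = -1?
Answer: 751/6 ≈ 125.17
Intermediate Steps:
k = ⅙ (k = -⅙*(-1) = ⅙ ≈ 0.16667)
(-3 + 9)*11 + ((-5)²*(-1 + k) + 80) = (-3 + 9)*11 + ((-5)²*(-1 + ⅙) + 80) = 6*11 + (25*(-⅚) + 80) = 66 + (-125/6 + 80) = 66 + 355/6 = 751/6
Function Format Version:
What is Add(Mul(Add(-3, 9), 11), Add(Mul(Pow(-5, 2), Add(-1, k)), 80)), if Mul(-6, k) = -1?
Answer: Rational(751, 6) ≈ 125.17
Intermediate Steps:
k = Rational(1, 6) (k = Mul(Rational(-1, 6), -1) = Rational(1, 6) ≈ 0.16667)
Add(Mul(Add(-3, 9), 11), Add(Mul(Pow(-5, 2), Add(-1, k)), 80)) = Add(Mul(Add(-3, 9), 11), Add(Mul(Pow(-5, 2), Add(-1, Rational(1, 6))), 80)) = Add(Mul(6, 11), Add(Mul(25, Rational(-5, 6)), 80)) = Add(66, Add(Rational(-125, 6), 80)) = Add(66, Rational(355, 6)) = Rational(751, 6)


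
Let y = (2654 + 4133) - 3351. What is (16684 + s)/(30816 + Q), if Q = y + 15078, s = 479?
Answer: 17163/49330 ≈ 0.34792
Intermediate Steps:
y = 3436 (y = 6787 - 3351 = 3436)
Q = 18514 (Q = 3436 + 15078 = 18514)
(16684 + s)/(30816 + Q) = (16684 + 479)/(30816 + 18514) = 17163/49330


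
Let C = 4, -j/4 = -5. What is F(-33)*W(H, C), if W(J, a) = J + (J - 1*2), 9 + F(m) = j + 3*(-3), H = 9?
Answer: 32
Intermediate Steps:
j = 20 (j = -4*(-5) = 20)
F(m) = 2 (F(m) = -9 + (20 + 3*(-3)) = -9 + (20 - 9) = -9 + 11 = 2)
W(J, a) = -2 + 2*J (W(J, a) = J + (J - 2) = J + (-2 + J) = -2 + 2*J)
F(-33)*W(H, C) = 2*(-2 + 2*9) = 2*(-2 + 18) = 2*16 = 32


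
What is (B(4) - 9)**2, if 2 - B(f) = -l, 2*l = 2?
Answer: 36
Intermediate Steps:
l = 1 (l = (1/2)*2 = 1)
B(f) = 3 (B(f) = 2 - (-1) = 2 - 1*(-1) = 2 + 1 = 3)
(B(4) - 9)**2 = (3 - 9)**2 = (-6)**2 = 36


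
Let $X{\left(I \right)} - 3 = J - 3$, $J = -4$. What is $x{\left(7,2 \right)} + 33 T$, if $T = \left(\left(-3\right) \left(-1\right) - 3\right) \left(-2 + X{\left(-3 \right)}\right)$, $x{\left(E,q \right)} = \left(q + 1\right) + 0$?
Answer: $3$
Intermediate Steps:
$X{\left(I \right)} = -4$ ($X{\left(I \right)} = 3 - 7 = -4$)
$x{\left(E,q \right)} = 1 + q$ ($x{\left(E,q \right)} = \left(1 + q\right) + 0 = 1 + q$)
$T = 0$ ($T = \left(\left(-3\right) \left(-1\right) - 3\right) \left(-2 - 4\right) = \left(3 - 3\right) \left(-6\right) = 0 \left(-6\right) = 0$)
$x{\left(7,2 \right)} + 33 T = \left(1 + 2\right) + 33 \cdot 0 = 3 + 0 = 3$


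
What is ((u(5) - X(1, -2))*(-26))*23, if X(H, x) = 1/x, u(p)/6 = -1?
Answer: 3289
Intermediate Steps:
u(p) = -6 (u(p) = 6*(-1) = -6)
((u(5) - X(1, -2))*(-26))*23 = ((-6 - 1/(-2))*(-26))*23 = ((-6 - 1*(-1/2))*(-26))*23 = ((-6 + 1/2)*(-26))*23 = -11/2*(-26)*23 = 143*23 = 3289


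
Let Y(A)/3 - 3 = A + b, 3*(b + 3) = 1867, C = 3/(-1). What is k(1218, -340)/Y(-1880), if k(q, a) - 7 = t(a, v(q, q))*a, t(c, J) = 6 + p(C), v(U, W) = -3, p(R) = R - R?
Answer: 2033/3773 ≈ 0.53883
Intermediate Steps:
C = -3 (C = 3*(-1) = -3)
b = 1858/3 (b = -3 + (1/3)*1867 = -3 + 1867/3 = 1858/3 ≈ 619.33)
p(R) = 0
t(c, J) = 6 (t(c, J) = 6 + 0 = 6)
k(q, a) = 7 + 6*a
Y(A) = 1867 + 3*A (Y(A) = 9 + 3*(A + 1858/3) = 9 + 3*(1858/3 + A) = 9 + (1858 + 3*A) = 1867 + 3*A)
k(1218, -340)/Y(-1880) = (7 + 6*(-340))/(1867 + 3*(-1880)) = (7 - 2040)/(1867 - 5640) = -2033/(-3773) = -2033*(-1/3773) = 2033/3773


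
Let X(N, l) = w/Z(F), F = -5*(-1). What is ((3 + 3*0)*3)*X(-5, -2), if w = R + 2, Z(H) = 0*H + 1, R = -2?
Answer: 0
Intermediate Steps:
F = 5
Z(H) = 1 (Z(H) = 0 + 1 = 1)
w = 0 (w = -2 + 2 = 0)
X(N, l) = 0 (X(N, l) = 0/1 = 0*1 = 0)
((3 + 3*0)*3)*X(-5, -2) = ((3 + 3*0)*3)*0 = ((3 + 0)*3)*0 = (3*3)*0 = 9*0 = 0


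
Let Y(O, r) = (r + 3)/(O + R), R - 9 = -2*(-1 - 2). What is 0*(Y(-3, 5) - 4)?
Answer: 0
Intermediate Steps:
R = 15 (R = 9 - 2*(-1 - 2) = 9 - 2*(-3) = 9 + 6 = 15)
Y(O, r) = (3 + r)/(15 + O) (Y(O, r) = (r + 3)/(O + 15) = (3 + r)/(15 + O))
0*(Y(-3, 5) - 4) = 0*((3 + 5)/(15 - 3) - 4) = 0*(8/12 - 4) = 0*((1/12)*8 - 4) = 0*(⅔ - 4) = 0*(-10/3) = 0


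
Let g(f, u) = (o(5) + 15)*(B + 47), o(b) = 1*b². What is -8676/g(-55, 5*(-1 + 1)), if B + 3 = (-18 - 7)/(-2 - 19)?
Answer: -45549/9490 ≈ -4.7997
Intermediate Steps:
o(b) = b²
B = -38/21 (B = -3 + (-18 - 7)/(-2 - 19) = -3 - 25/(-21) = -3 - 25*(-1/21) = -3 + 25/21 = -38/21 ≈ -1.8095)
g(f, u) = 37960/21 (g(f, u) = (5² + 15)*(-38/21 + 47) = (25 + 15)*(949/21) = 40*(949/21) = 37960/21)
-8676/g(-55, 5*(-1 + 1)) = -8676/37960/21 = -8676*21/37960 = -45549/9490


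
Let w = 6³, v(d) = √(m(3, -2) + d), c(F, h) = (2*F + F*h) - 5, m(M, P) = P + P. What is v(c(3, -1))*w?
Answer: 216*I*√6 ≈ 529.09*I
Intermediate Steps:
m(M, P) = 2*P
c(F, h) = -5 + 2*F + F*h
v(d) = √(-4 + d) (v(d) = √(2*(-2) + d) = √(-4 + d))
w = 216
v(c(3, -1))*w = √(-4 + (-5 + 2*3 + 3*(-1)))*216 = √(-4 + (-5 + 6 - 3))*216 = √(-4 - 2)*216 = √(-6)*216 = (I*√6)*216 = 216*I*√6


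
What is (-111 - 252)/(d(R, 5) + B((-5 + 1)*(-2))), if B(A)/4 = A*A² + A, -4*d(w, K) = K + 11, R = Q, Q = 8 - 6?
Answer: -121/692 ≈ -0.17486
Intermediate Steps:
Q = 2
R = 2
d(w, K) = -11/4 - K/4 (d(w, K) = -(K + 11)/4 = -(11 + K)/4 = -11/4 - K/4)
B(A) = 4*A + 4*A³ (B(A) = 4*(A*A² + A) = 4*(A³ + A) = 4*(A + A³) = 4*A + 4*A³)
(-111 - 252)/(d(R, 5) + B((-5 + 1)*(-2))) = (-111 - 252)/((-11/4 - ¼*5) + 4*((-5 + 1)*(-2))*(1 + ((-5 + 1)*(-2))²)) = -363/((-11/4 - 5/4) + 4*(-4*(-2))*(1 + (-4*(-2))²)) = -363/(-4 + 4*8*(1 + 8²)) = -363/(-4 + 4*8*(1 + 64)) = -363/(-4 + 4*8*65) = -363/(-4 + 2080) = -363/2076 = -363*1/2076 = -121/692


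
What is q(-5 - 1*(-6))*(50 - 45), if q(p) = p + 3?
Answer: 20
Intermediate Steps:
q(p) = 3 + p
q(-5 - 1*(-6))*(50 - 45) = (3 + (-5 - 1*(-6)))*(50 - 45) = (3 + (-5 + 6))*5 = (3 + 1)*5 = 4*5 = 20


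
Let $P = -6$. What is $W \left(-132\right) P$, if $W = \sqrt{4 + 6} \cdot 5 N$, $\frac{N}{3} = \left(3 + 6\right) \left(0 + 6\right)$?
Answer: $641520 \sqrt{10} \approx 2.0287 \cdot 10^{6}$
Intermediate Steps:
$N = 162$ ($N = 3 \left(3 + 6\right) \left(0 + 6\right) = 3 \cdot 9 \cdot 6 = 3 \cdot 54 = 162$)
$W = 810 \sqrt{10}$ ($W = \sqrt{4 + 6} \cdot 5 \cdot 162 = \sqrt{10} \cdot 5 \cdot 162 = 5 \sqrt{10} \cdot 162 = 810 \sqrt{10} \approx 2561.4$)
$W \left(-132\right) P = 810 \sqrt{10} \left(-132\right) \left(-6\right) = - 106920 \sqrt{10} \left(-6\right) = 641520 \sqrt{10}$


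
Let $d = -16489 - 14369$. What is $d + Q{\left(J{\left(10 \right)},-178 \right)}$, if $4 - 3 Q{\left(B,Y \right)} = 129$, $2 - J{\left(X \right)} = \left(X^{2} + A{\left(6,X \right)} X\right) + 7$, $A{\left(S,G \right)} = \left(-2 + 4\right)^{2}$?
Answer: $- \frac{92699}{3} \approx -30900.0$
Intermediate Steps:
$A{\left(S,G \right)} = 4$ ($A{\left(S,G \right)} = 2^{2} = 4$)
$J{\left(X \right)} = -5 - X^{2} - 4 X$ ($J{\left(X \right)} = 2 - \left(\left(X^{2} + 4 X\right) + 7\right) = 2 - \left(7 + X^{2} + 4 X\right) = -5 - X^{2} - 4 X$)
$Q{\left(B,Y \right)} = - \frac{125}{3}$ ($Q{\left(B,Y \right)} = \frac{4}{3} - 43 = - \frac{125}{3}$)
$d = -30858$ ($d = -16489 - 14369 = -30858$)
$d + Q{\left(J{\left(10 \right)},-178 \right)} = -30858 - \frac{125}{3} = - \frac{92699}{3}$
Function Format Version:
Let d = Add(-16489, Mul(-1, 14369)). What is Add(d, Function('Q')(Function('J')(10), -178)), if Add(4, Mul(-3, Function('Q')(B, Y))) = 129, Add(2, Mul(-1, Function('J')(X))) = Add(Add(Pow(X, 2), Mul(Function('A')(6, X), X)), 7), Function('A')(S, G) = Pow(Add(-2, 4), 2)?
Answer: Rational(-92699, 3) ≈ -30900.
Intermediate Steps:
Function('A')(S, G) = 4 (Function('A')(S, G) = Pow(2, 2) = 4)
Function('J')(X) = Add(-5, Mul(-1, Pow(X, 2)), Mul(-4, X)) (Function('J')(X) = Add(2, Mul(-1, Add(Add(Pow(X, 2), Mul(4, X)), 7))) = Add(2, Mul(-1, Add(7, Pow(X, 2), Mul(4, X)))) = Add(2, Add(-7, Mul(-1, Pow(X, 2)), Mul(-4, X))) = Add(-5, Mul(-1, Pow(X, 2)), Mul(-4, X)))
Function('Q')(B, Y) = Rational(-125, 3) (Function('Q')(B, Y) = Add(Rational(4, 3), Mul(Rational(-1, 3), 129)) = Add(Rational(4, 3), -43) = Rational(-125, 3))
d = -30858 (d = Add(-16489, -14369) = -30858)
Add(d, Function('Q')(Function('J')(10), -178)) = Add(-30858, Rational(-125, 3)) = Rational(-92699, 3)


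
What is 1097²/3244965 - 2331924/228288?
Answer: -607690660739/61732214160 ≈ -9.8440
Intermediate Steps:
1097²/3244965 - 2331924/228288 = 1203409*(1/3244965) - 2331924*1/228288 = 1203409/3244965 - 194327/19024 = -607690660739/61732214160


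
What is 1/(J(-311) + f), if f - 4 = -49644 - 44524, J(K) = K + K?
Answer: -1/94786 ≈ -1.0550e-5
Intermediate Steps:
J(K) = 2*K
f = -94164 (f = 4 + (-49644 - 44524) = 4 - 94168 = -94164)
1/(J(-311) + f) = 1/(2*(-311) - 94164) = 1/(-622 - 94164) = 1/(-94786) = -1/94786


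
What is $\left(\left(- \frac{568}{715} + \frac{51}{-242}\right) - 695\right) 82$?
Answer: $- \frac{448874601}{7865} \approx -57072.0$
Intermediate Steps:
$\left(\left(- \frac{568}{715} + \frac{51}{-242}\right) - 695\right) 82 = \left(\left(\left(-568\right) \frac{1}{715} + 51 \left(- \frac{1}{242}\right)\right) - 695\right) 82 = \left(\left(- \frac{568}{715} - \frac{51}{242}\right) - 695\right) 82 = \left(- \frac{15811}{15730} - 695\right) 82 = \left(- \frac{10948161}{15730}\right) 82 = - \frac{448874601}{7865}$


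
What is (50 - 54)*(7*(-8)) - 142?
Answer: 82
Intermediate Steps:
(50 - 54)*(7*(-8)) - 142 = -4*(-56) - 142 = 224 - 142 = 82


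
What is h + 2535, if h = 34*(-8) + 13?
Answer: 2276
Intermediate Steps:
h = -259 (h = -272 + 13 = -259)
h + 2535 = -259 + 2535 = 2276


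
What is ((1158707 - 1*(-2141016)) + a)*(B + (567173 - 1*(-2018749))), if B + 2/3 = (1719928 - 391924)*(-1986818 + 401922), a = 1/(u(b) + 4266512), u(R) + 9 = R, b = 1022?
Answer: -29638292297505952013017696/4267525 ≈ -6.9451e+18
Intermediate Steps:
u(R) = -9 + R
a = 1/4267525 (a = 1/((-9 + 1022) + 4266512) = 1/(1013 + 4266512) = 1/4267525 ≈ 2.3433e-7)
B = -6314244682754/3 (B = -2/3 + (1719928 - 391924)*(-1986818 + 401922) = -2/3 + 1328004*(-1584896) = -2/3 - 2104748227584 = -6314244682754/3 ≈ -2.1047e+12)
((1158707 - 1*(-2141016)) + a)*(B + (567173 - 1*(-2018749))) = ((1158707 - 1*(-2141016)) + 1/4267525)*(-6314244682754/3 + (567173 - 1*(-2018749))) = ((1158707 + 2141016) + 1/4267525)*(-6314244682754/3 + (567173 + 2018749)) = (3299723 + 1/4267525)*(-6314244682754/3 + 2585922) = (14081650395576/4267525)*(-6314236924988/3) = -29638292297505952013017696/4267525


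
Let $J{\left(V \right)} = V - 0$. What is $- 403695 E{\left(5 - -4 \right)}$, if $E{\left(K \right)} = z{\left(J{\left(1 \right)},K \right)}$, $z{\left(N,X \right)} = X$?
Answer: $-3633255$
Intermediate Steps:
$J{\left(V \right)} = V$ ($J{\left(V \right)} = V + 0 = V$)
$E{\left(K \right)} = K$
$- 403695 E{\left(5 - -4 \right)} = - 403695 \left(5 - -4\right) = - 403695 \left(5 + 4\right) = \left(-403695\right) 9 = -3633255$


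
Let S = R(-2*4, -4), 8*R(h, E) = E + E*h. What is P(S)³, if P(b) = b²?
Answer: 117649/64 ≈ 1838.3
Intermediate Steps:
R(h, E) = E/8 + E*h/8 (R(h, E) = (E + E*h)/8 = E/8 + E*h/8)
S = 7/2 (S = (⅛)*(-4)*(1 - 2*4) = (⅛)*(-4)*(1 - 8) = (⅛)*(-4)*(-7) = 7/2 ≈ 3.5000)
P(S)³ = ((7/2)²)³ = (49/4)³ = 117649/64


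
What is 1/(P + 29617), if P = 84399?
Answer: 1/114016 ≈ 8.7707e-6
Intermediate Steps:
1/(P + 29617) = 1/(84399 + 29617) = 1/114016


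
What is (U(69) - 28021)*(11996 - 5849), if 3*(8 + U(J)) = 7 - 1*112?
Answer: -172509408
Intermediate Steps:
U(J) = -43 (U(J) = -8 + (7 - 1*112)/3 = -8 + (7 - 112)/3 = -8 + (⅓)*(-105) = -8 - 35 = -43)
(U(69) - 28021)*(11996 - 5849) = (-43 - 28021)*(11996 - 5849) = -28064*6147 = -172509408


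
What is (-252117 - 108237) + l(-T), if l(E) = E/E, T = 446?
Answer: -360353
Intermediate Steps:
l(E) = 1
(-252117 - 108237) + l(-T) = (-252117 - 108237) + 1 = -360354 + 1 = -360353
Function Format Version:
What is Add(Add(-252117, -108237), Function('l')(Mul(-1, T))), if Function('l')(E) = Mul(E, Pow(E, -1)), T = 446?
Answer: -360353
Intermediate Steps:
Function('l')(E) = 1
Add(Add(-252117, -108237), Function('l')(Mul(-1, T))) = Add(Add(-252117, -108237), 1) = Add(-360354, 1) = -360353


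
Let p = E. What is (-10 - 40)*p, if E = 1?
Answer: -50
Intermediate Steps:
p = 1
(-10 - 40)*p = (-10 - 40)*1 = -50*1 = -50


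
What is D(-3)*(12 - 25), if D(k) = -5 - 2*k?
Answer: -13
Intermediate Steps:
D(-3)*(12 - 25) = (-5 - 2*(-3))*(12 - 25) = (-5 + 6)*(-13) = 1*(-13) = -13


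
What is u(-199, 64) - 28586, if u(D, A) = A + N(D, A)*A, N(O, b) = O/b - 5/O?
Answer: -5715159/199 ≈ -28719.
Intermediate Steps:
N(O, b) = -5/O + O/b
u(D, A) = A + A*(-5/D + D/A) (u(D, A) = A + (-5/D + D/A)*A = A + A*(-5/D + D/A))
u(-199, 64) - 28586 = (64 - 199 - 5*64/(-199)) - 28586 = (64 - 199 - 5*64*(-1/199)) - 28586 = (64 - 199 + 320/199) - 28586 = -26545/199 - 28586 = -5715159/199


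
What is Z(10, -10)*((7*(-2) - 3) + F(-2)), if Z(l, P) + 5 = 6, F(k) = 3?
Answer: -14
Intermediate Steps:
Z(l, P) = 1 (Z(l, P) = -5 + 6 = 1)
Z(10, -10)*((7*(-2) - 3) + F(-2)) = 1*((7*(-2) - 3) + 3) = 1*((-14 - 3) + 3) = 1*(-17 + 3) = 1*(-14) = -14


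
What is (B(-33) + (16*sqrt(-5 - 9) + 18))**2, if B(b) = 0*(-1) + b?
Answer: (15 - 16*I*sqrt(14))**2 ≈ -3359.0 - 1796.0*I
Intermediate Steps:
B(b) = b (B(b) = 0 + b = b)
(B(-33) + (16*sqrt(-5 - 9) + 18))**2 = (-33 + (16*sqrt(-5 - 9) + 18))**2 = (-33 + (16*sqrt(-14) + 18))**2 = (-33 + (16*(I*sqrt(14)) + 18))**2 = (-33 + (16*I*sqrt(14) + 18))**2 = (-33 + (18 + 16*I*sqrt(14)))**2 = (-15 + 16*I*sqrt(14))**2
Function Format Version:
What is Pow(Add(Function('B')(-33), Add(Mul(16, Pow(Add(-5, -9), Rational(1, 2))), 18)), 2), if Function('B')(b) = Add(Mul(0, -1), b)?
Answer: Pow(Add(15, Mul(-16, I, Pow(14, Rational(1, 2)))), 2) ≈ Add(-3359.0, Mul(-1796.0, I))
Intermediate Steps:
Function('B')(b) = b (Function('B')(b) = Add(0, b) = b)
Pow(Add(Function('B')(-33), Add(Mul(16, Pow(Add(-5, -9), Rational(1, 2))), 18)), 2) = Pow(Add(-33, Add(Mul(16, Pow(Add(-5, -9), Rational(1, 2))), 18)), 2) = Pow(Add(-33, Add(Mul(16, Pow(-14, Rational(1, 2))), 18)), 2) = Pow(Add(-33, Add(Mul(16, Mul(I, Pow(14, Rational(1, 2)))), 18)), 2) = Pow(Add(-33, Add(Mul(16, I, Pow(14, Rational(1, 2))), 18)), 2) = Pow(Add(-33, Add(18, Mul(16, I, Pow(14, Rational(1, 2))))), 2) = Pow(Add(-15, Mul(16, I, Pow(14, Rational(1, 2)))), 2)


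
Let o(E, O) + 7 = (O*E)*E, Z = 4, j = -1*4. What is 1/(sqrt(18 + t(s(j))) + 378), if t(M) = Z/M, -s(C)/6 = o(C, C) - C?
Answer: 37989/14358032 - sqrt(181905)/14358032 ≈ 0.0026161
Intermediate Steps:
j = -4
o(E, O) = -7 + O*E**2 (o(E, O) = -7 + (O*E)*E = -7 + (E*O)*E = -7 + O*E**2)
s(C) = 42 - 6*C**3 + 6*C (s(C) = -6*((-7 + C*C**2) - C) = -6*((-7 + C**3) - C) = -6*(-7 + C**3 - C) = 42 - 6*C**3 + 6*C)
t(M) = 4/M
1/(sqrt(18 + t(s(j))) + 378) = 1/(sqrt(18 + 4/(42 - 6*(-4)**3 + 6*(-4))) + 378) = 1/(sqrt(18 + 4/(42 - 6*(-64) - 24)) + 378) = 1/(sqrt(18 + 4/(42 + 384 - 24)) + 378) = 1/(sqrt(18 + 4/402) + 378) = 1/(sqrt(18 + 4*(1/402)) + 378) = 1/(sqrt(18 + 2/201) + 378) = 1/(sqrt(3620/201) + 378) = 1/(2*sqrt(181905)/201 + 378) = 1/(378 + 2*sqrt(181905)/201)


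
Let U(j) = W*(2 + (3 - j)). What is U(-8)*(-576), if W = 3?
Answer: -22464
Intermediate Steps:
U(j) = 15 - 3*j (U(j) = 3*(2 + (3 - j)) = 3*(5 - j) = 15 - 3*j)
U(-8)*(-576) = (15 - 3*(-8))*(-576) = (15 + 24)*(-576) = 39*(-576) = -22464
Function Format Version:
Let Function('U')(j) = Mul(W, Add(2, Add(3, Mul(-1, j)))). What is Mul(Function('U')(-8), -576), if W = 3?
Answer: -22464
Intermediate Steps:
Function('U')(j) = Add(15, Mul(-3, j)) (Function('U')(j) = Mul(3, Add(2, Add(3, Mul(-1, j)))) = Mul(3, Add(5, Mul(-1, j))) = Add(15, Mul(-3, j)))
Mul(Function('U')(-8), -576) = Mul(Add(15, Mul(-3, -8)), -576) = Mul(Add(15, 24), -576) = Mul(39, -576) = -22464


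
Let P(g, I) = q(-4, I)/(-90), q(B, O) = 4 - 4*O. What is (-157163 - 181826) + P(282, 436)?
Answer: -1016909/3 ≈ -3.3897e+5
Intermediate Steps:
P(g, I) = -2/45 + 2*I/45 (P(g, I) = (4 - 4*I)/(-90) = (4 - 4*I)*(-1/90) = -2/45 + 2*I/45)
(-157163 - 181826) + P(282, 436) = (-157163 - 181826) + (-2/45 + (2/45)*436) = -338989 + (-2/45 + 872/45) = -338989 + 58/3 = -1016909/3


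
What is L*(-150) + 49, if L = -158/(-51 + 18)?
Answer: -7361/11 ≈ -669.18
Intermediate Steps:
L = 158/33 (L = -158/(-33) = -158*(-1/33) = 158/33 ≈ 4.7879)
L*(-150) + 49 = (158/33)*(-150) + 49 = -7900/11 + 49 = -7361/11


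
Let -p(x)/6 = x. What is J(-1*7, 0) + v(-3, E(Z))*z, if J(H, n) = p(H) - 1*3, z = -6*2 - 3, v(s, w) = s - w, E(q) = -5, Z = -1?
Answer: 9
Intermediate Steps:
p(x) = -6*x
z = -15 (z = -12 - 3 = -15)
J(H, n) = -3 - 6*H (J(H, n) = -6*H - 1*3 = -6*H - 3 = -3 - 6*H)
J(-1*7, 0) + v(-3, E(Z))*z = (-3 - (-6)*7) + (-3 - 1*(-5))*(-15) = (-3 - 6*(-7)) + (-3 + 5)*(-15) = (-3 + 42) + 2*(-15) = 39 - 30 = 9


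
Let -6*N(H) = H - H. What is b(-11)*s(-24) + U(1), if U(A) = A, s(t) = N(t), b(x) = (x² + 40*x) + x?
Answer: 1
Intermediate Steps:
b(x) = x² + 41*x
N(H) = 0 (N(H) = -(H - H)/6 = -⅙*0 = 0)
s(t) = 0
b(-11)*s(-24) + U(1) = -11*(41 - 11)*0 + 1 = -11*30*0 + 1 = -330*0 + 1 = 0 + 1 = 1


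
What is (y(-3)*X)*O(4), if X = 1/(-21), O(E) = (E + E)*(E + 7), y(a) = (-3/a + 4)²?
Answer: -2200/21 ≈ -104.76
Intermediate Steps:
y(a) = (4 - 3/a)²
O(E) = 2*E*(7 + E) (O(E) = (2*E)*(7 + E) = 2*E*(7 + E))
X = -1/21 ≈ -0.047619
(y(-3)*X)*O(4) = (((-3 + 4*(-3))²/(-3)²)*(-1/21))*(2*4*(7 + 4)) = (((-3 - 12)²/9)*(-1/21))*(2*4*11) = (((⅑)*(-15)²)*(-1/21))*88 = (((⅑)*225)*(-1/21))*88 = (25*(-1/21))*88 = -25/21*88 = -2200/21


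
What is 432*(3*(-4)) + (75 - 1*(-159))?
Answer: -4950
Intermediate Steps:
432*(3*(-4)) + (75 - 1*(-159)) = 432*(-12) + (75 + 159) = -5184 + 234 = -4950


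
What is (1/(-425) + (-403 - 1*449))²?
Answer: 131117134201/180625 ≈ 7.2591e+5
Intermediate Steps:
(1/(-425) + (-403 - 1*449))² = (-1/425 + (-403 - 449))² = (-1/425 - 852)² = (-362101/425)² = 131117134201/180625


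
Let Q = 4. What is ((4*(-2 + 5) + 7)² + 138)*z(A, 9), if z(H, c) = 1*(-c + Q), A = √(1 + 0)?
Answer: -2495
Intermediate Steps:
A = 1 (A = √1 = 1)
z(H, c) = 4 - c (z(H, c) = 1*(-c + 4) = 1*(4 - c) = 4 - c)
((4*(-2 + 5) + 7)² + 138)*z(A, 9) = ((4*(-2 + 5) + 7)² + 138)*(4 - 1*9) = ((4*3 + 7)² + 138)*(4 - 9) = ((12 + 7)² + 138)*(-5) = (19² + 138)*(-5) = (361 + 138)*(-5) = 499*(-5) = -2495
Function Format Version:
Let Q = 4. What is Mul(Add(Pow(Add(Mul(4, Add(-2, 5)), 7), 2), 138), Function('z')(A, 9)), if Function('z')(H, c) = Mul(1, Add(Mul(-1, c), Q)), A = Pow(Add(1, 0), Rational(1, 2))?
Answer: -2495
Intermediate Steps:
A = 1 (A = Pow(1, Rational(1, 2)) = 1)
Function('z')(H, c) = Add(4, Mul(-1, c)) (Function('z')(H, c) = Mul(1, Add(Mul(-1, c), 4)) = Mul(1, Add(4, Mul(-1, c))) = Add(4, Mul(-1, c)))
Mul(Add(Pow(Add(Mul(4, Add(-2, 5)), 7), 2), 138), Function('z')(A, 9)) = Mul(Add(Pow(Add(Mul(4, Add(-2, 5)), 7), 2), 138), Add(4, Mul(-1, 9))) = Mul(Add(Pow(Add(Mul(4, 3), 7), 2), 138), Add(4, -9)) = Mul(Add(Pow(Add(12, 7), 2), 138), -5) = Mul(Add(Pow(19, 2), 138), -5) = Mul(Add(361, 138), -5) = Mul(499, -5) = -2495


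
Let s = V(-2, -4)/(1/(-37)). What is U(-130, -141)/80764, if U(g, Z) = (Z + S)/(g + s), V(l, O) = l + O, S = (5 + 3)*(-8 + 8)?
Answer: -141/7430288 ≈ -1.8976e-5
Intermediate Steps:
S = 0 (S = 8*0 = 0)
V(l, O) = O + l
s = 222 (s = (-4 - 2)/(1/(-37)) = -6/(-1/37) = -6*(-37) = 222)
U(g, Z) = Z/(222 + g) (U(g, Z) = (Z + 0)/(g + 222) = Z/(222 + g))
U(-130, -141)/80764 = -141/(222 - 130)/80764 = -141/92*(1/80764) = -141*1/92*(1/80764) = -141/92*1/80764 = -141/7430288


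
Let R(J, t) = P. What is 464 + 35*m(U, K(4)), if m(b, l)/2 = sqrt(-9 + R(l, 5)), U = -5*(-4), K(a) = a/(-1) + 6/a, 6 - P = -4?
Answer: 534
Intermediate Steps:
P = 10 (P = 6 - 1*(-4) = 6 + 4 = 10)
R(J, t) = 10
K(a) = -a + 6/a (K(a) = a*(-1) + 6/a = -a + 6/a)
U = 20
m(b, l) = 2 (m(b, l) = 2*sqrt(-9 + 10) = 2*sqrt(1) = 2*1 = 2)
464 + 35*m(U, K(4)) = 464 + 35*2 = 464 + 70 = 534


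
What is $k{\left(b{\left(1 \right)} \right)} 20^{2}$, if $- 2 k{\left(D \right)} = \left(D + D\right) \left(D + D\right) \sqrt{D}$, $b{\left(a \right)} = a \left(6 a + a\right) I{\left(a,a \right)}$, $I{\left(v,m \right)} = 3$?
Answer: $- 352800 \sqrt{21} \approx -1.6167 \cdot 10^{6}$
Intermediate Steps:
$b{\left(a \right)} = 21 a^{2}$ ($b{\left(a \right)} = a \left(6 a + a\right) 3 = a 7 a 3 = 7 a^{2} \cdot 3 = 21 a^{2}$)
$k{\left(D \right)} = - 2 D^{\frac{5}{2}}$ ($k{\left(D \right)} = - \frac{\left(D + D\right) \left(D + D\right) \sqrt{D}}{2} = - \frac{2 D 2 D \sqrt{D}}{2} = - \frac{4 D^{2} \sqrt{D}}{2} = - \frac{4 D^{\frac{5}{2}}}{2} = - 2 D^{\frac{5}{2}}$)
$k{\left(b{\left(1 \right)} \right)} 20^{2} = - 2 \left(21 \cdot 1^{2}\right)^{\frac{5}{2}} \cdot 20^{2} = - 2 \left(21 \cdot 1\right)^{\frac{5}{2}} \cdot 400 = - 2 \cdot 21^{\frac{5}{2}} \cdot 400 = - 2 \cdot 441 \sqrt{21} \cdot 400 = - 882 \sqrt{21} \cdot 400 = - 352800 \sqrt{21}$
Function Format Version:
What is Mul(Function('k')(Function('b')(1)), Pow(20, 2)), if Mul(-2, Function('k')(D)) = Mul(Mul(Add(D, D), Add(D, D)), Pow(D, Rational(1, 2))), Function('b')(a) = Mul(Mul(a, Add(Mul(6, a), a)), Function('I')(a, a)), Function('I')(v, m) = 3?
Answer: Mul(-352800, Pow(21, Rational(1, 2))) ≈ -1.6167e+6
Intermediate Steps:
Function('b')(a) = Mul(21, Pow(a, 2)) (Function('b')(a) = Mul(Mul(a, Add(Mul(6, a), a)), 3) = Mul(Mul(a, Mul(7, a)), 3) = Mul(Mul(7, Pow(a, 2)), 3) = Mul(21, Pow(a, 2)))
Function('k')(D) = Mul(-2, Pow(D, Rational(5, 2))) (Function('k')(D) = Mul(Rational(-1, 2), Mul(Mul(Add(D, D), Add(D, D)), Pow(D, Rational(1, 2)))) = Mul(Rational(-1, 2), Mul(Mul(Mul(2, D), Mul(2, D)), Pow(D, Rational(1, 2)))) = Mul(Rational(-1, 2), Mul(Mul(4, Pow(D, 2)), Pow(D, Rational(1, 2)))) = Mul(Rational(-1, 2), Mul(4, Pow(D, Rational(5, 2)))) = Mul(-2, Pow(D, Rational(5, 2))))
Mul(Function('k')(Function('b')(1)), Pow(20, 2)) = Mul(Mul(-2, Pow(Mul(21, Pow(1, 2)), Rational(5, 2))), Pow(20, 2)) = Mul(Mul(-2, Pow(Mul(21, 1), Rational(5, 2))), 400) = Mul(Mul(-2, Pow(21, Rational(5, 2))), 400) = Mul(Mul(-2, Mul(441, Pow(21, Rational(1, 2)))), 400) = Mul(Mul(-882, Pow(21, Rational(1, 2))), 400) = Mul(-352800, Pow(21, Rational(1, 2)))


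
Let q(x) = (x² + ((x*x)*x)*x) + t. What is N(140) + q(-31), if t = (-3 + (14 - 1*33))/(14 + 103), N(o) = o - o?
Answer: 108164372/117 ≈ 9.2448e+5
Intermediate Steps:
N(o) = 0
t = -22/117 (t = (-3 + (14 - 33))/117 = (-3 - 19)*(1/117) = -22*1/117 = -22/117 ≈ -0.18803)
q(x) = -22/117 + x² + x⁴ (q(x) = (x² + ((x*x)*x)*x) - 22/117 = (x² + (x²*x)*x) - 22/117 = (x² + x³*x) - 22/117 = (x² + x⁴) - 22/117 = -22/117 + x² + x⁴)
N(140) + q(-31) = 0 + (-22/117 + (-31)² + (-31)⁴) = 0 + (-22/117 + 961 + 923521) = 0 + 108164372/117 = 108164372/117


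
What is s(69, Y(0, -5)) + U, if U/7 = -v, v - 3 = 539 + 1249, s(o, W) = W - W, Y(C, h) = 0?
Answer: -12537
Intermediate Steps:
s(o, W) = 0
v = 1791 (v = 3 + (539 + 1249) = 3 + 1788 = 1791)
U = -12537 (U = 7*(-1*1791) = 7*(-1791) = -12537)
s(69, Y(0, -5)) + U = 0 - 12537 = -12537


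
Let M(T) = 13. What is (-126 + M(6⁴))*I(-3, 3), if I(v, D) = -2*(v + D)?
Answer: 0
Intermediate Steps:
I(v, D) = -2*D - 2*v (I(v, D) = -2*(D + v) = -2*D - 2*v)
(-126 + M(6⁴))*I(-3, 3) = (-126 + 13)*(-2*3 - 2*(-3)) = -113*(-6 + 6) = -113*0 = 0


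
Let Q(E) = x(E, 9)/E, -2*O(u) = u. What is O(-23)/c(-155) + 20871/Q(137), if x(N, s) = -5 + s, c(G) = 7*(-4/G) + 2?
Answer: 120807457/169 ≈ 7.1484e+5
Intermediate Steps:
O(u) = -u/2
c(G) = 2 - 28/G (c(G) = -28/G + 2 = 2 - 28/G)
Q(E) = 4/E (Q(E) = (-5 + 9)/E = 4/E)
O(-23)/c(-155) + 20871/Q(137) = (-1/2*(-23))/(2 - 28/(-155)) + 20871/((4/137)) = 23/(2*(2 - 28*(-1/155))) + 20871/((4*(1/137))) = 23/(2*(2 + 28/155)) + 20871/(4/137) = 23/(2*(338/155)) + 20871*(137/4) = (23/2)*(155/338) + 2859327/4 = 3565/676 + 2859327/4 = 120807457/169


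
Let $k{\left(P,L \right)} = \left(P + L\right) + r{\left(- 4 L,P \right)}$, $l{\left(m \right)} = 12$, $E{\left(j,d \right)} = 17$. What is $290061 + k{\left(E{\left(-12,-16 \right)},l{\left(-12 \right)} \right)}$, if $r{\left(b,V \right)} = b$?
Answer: $290042$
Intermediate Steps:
$k{\left(P,L \right)} = P - 3 L$ ($k{\left(P,L \right)} = \left(P + L\right) - 4 L = \left(L + P\right) - 4 L = P - 3 L$)
$290061 + k{\left(E{\left(-12,-16 \right)},l{\left(-12 \right)} \right)} = 290061 + \left(17 - 36\right) = 290061 - 19 = 290042$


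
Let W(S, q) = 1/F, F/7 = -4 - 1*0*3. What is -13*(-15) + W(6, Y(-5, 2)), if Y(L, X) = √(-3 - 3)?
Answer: 5459/28 ≈ 194.96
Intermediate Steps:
F = -28 (F = 7*(-4 - 1*0*3) = 7*(-4 + 0*3) = 7*(-4 + 0) = 7*(-4) = -28)
Y(L, X) = I*√6 (Y(L, X) = √(-6) = I*√6)
W(S, q) = -1/28 (W(S, q) = 1/(-28) = -1/28)
-13*(-15) + W(6, Y(-5, 2)) = -13*(-15) - 1/28 = 195 - 1/28 = 5459/28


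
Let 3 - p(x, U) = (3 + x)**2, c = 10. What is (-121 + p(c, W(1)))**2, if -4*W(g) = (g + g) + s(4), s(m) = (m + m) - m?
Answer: 82369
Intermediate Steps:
s(m) = m (s(m) = 2*m - m = m)
W(g) = -1 - g/2 (W(g) = -((g + g) + 4)/4 = -(2*g + 4)/4 = -(4 + 2*g)/4 = -1 - g/2)
p(x, U) = 3 - (3 + x)**2
(-121 + p(c, W(1)))**2 = (-121 + (3 - (3 + 10)**2))**2 = (-121 + (3 - 1*13**2))**2 = (-121 + (3 - 1*169))**2 = (-121 + (3 - 169))**2 = (-121 - 166)**2 = (-287)**2 = 82369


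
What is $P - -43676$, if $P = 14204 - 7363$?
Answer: $50517$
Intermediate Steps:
$P = 6841$
$P - -43676 = 6841 - -43676 = 6841 + 43676 = 50517$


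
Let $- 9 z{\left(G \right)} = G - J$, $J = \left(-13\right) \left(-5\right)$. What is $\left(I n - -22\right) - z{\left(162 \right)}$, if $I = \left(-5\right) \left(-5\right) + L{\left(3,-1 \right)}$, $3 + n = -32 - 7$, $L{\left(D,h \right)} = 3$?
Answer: $- \frac{10289}{9} \approx -1143.2$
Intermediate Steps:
$J = 65$
$n = -42$ ($n = -3 - 39 = -42$)
$z{\left(G \right)} = \frac{65}{9} - \frac{G}{9}$ ($z{\left(G \right)} = - \frac{G - 65}{9} = - \frac{-65 + G}{9} = \frac{65}{9} - \frac{G}{9}$)
$I = 28$ ($I = \left(-5\right) \left(-5\right) + 3 = 25 + 3 = 28$)
$\left(I n - -22\right) - z{\left(162 \right)} = \left(28 \left(-42\right) - -22\right) - \left(\frac{65}{9} - 18\right) = \left(-1176 + 22\right) - \left(\frac{65}{9} - 18\right) = -1154 - - \frac{97}{9} = -1154 + \frac{97}{9} = - \frac{10289}{9}$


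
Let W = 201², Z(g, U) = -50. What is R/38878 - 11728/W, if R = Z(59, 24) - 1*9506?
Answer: -421016570/785355039 ≈ -0.53608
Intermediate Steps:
R = -9556 (R = -50 - 1*9506 = -50 - 9506 = -9556)
W = 40401
R/38878 - 11728/W = -9556/38878 - 11728/40401 = -9556*1/38878 - 11728*1/40401 = -4778/19439 - 11728/40401 = -421016570/785355039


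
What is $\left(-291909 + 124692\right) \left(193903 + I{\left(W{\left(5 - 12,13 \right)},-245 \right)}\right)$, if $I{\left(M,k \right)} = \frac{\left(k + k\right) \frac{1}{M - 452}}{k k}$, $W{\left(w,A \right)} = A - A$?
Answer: $- \frac{1795310122314087}{55370} \approx -3.2424 \cdot 10^{10}$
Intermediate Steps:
$W{\left(w,A \right)} = 0$
$I{\left(M,k \right)} = \frac{2}{k \left(-452 + M\right)}$ ($I{\left(M,k \right)} = \frac{2 k \frac{1}{-452 + M}}{k^{2}} = \frac{2}{k \left(-452 + M\right)}$)
$\left(-291909 + 124692\right) \left(193903 + I{\left(W{\left(5 - 12,13 \right)},-245 \right)}\right) = \left(-291909 + 124692\right) \left(193903 + \frac{2}{\left(-245\right) \left(-452 + 0\right)}\right) = - 167217 \left(193903 + 2 \left(- \frac{1}{245}\right) \frac{1}{-452}\right) = - 167217 \left(193903 + 2 \left(- \frac{1}{245}\right) \left(- \frac{1}{452}\right)\right) = - 167217 \left(193903 + \frac{1}{55370}\right) = \left(-167217\right) \frac{10736409111}{55370} = - \frac{1795310122314087}{55370}$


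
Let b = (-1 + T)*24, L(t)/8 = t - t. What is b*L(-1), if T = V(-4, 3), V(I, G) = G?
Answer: 0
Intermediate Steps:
T = 3
L(t) = 0 (L(t) = 8*(t - t) = 8*0 = 0)
b = 48 (b = (-1 + 3)*24 = 2*24 = 48)
b*L(-1) = 48*0 = 0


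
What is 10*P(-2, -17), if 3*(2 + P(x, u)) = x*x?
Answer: -20/3 ≈ -6.6667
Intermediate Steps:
P(x, u) = -2 + x²/3 (P(x, u) = -2 + (x*x)/3 = -2 + x²/3)
10*P(-2, -17) = 10*(-2 + (⅓)*(-2)²) = 10*(-2 + (⅓)*4) = 10*(-2 + 4/3) = 10*(-⅔) = -20/3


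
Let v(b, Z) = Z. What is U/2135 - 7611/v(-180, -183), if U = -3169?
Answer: 85626/2135 ≈ 40.106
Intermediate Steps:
U/2135 - 7611/v(-180, -183) = -3169/2135 - 7611/(-183) = -3169*1/2135 - 7611*(-1/183) = -3169/2135 + 2537/61 = 85626/2135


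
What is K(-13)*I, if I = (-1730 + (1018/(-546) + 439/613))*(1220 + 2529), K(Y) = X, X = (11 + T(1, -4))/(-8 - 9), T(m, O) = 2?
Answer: 1086107569060/218841 ≈ 4.9630e+6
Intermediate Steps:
X = -13/17 (X = (11 + 2)/(-8 - 9) = 13/(-17) = 13*(-1/17) = -13/17 ≈ -0.76471)
K(Y) = -13/17
I = -1086107569060/167349 (I = (-1730 + (1018*(-1/546) + 439*(1/613)))*3749 = (-1730 + (-509/273 + 439/613))*3749 = (-1730 - 192170/167349)*3749 = -289705940/167349*3749 = -1086107569060/167349 ≈ -6.4901e+6)
K(-13)*I = -13/17*(-1086107569060/167349) = 1086107569060/218841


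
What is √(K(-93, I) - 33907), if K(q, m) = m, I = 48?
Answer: 7*I*√691 ≈ 184.01*I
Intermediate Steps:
√(K(-93, I) - 33907) = √(48 - 33907) = √(-33859) = 7*I*√691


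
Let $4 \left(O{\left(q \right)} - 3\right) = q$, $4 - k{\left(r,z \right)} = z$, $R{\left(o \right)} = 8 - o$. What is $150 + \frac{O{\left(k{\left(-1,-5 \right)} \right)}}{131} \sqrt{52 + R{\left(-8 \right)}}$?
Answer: $150 + \frac{21 \sqrt{17}}{262} \approx 150.33$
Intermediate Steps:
$k{\left(r,z \right)} = 4 - z$
$O{\left(q \right)} = 3 + \frac{q}{4}$
$150 + \frac{O{\left(k{\left(-1,-5 \right)} \right)}}{131} \sqrt{52 + R{\left(-8 \right)}} = 150 + \frac{3 + \frac{4 - -5}{4}}{131} \sqrt{52 + \left(8 - -8\right)} = 150 + \left(3 + \frac{4 + 5}{4}\right) \frac{1}{131} \sqrt{52 + \left(8 + 8\right)} = 150 + \left(3 + \frac{1}{4} \cdot 9\right) \frac{1}{131} \sqrt{52 + 16} = 150 + \left(3 + \frac{9}{4}\right) \frac{1}{131} \sqrt{68} = 150 + \frac{21}{4} \cdot \frac{1}{131} \cdot 2 \sqrt{17} = 150 + \frac{21 \cdot 2 \sqrt{17}}{524} = 150 + \frac{21 \sqrt{17}}{262}$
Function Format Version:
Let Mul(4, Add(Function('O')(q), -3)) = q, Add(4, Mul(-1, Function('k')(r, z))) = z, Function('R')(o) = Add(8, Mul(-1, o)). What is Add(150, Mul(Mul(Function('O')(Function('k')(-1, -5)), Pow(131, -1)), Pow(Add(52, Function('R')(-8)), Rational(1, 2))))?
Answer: Add(150, Mul(Rational(21, 262), Pow(17, Rational(1, 2)))) ≈ 150.33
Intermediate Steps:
Function('k')(r, z) = Add(4, Mul(-1, z))
Function('O')(q) = Add(3, Mul(Rational(1, 4), q))
Add(150, Mul(Mul(Function('O')(Function('k')(-1, -5)), Pow(131, -1)), Pow(Add(52, Function('R')(-8)), Rational(1, 2)))) = Add(150, Mul(Mul(Add(3, Mul(Rational(1, 4), Add(4, Mul(-1, -5)))), Pow(131, -1)), Pow(Add(52, Add(8, Mul(-1, -8))), Rational(1, 2)))) = Add(150, Mul(Mul(Add(3, Mul(Rational(1, 4), Add(4, 5))), Rational(1, 131)), Pow(Add(52, Add(8, 8)), Rational(1, 2)))) = Add(150, Mul(Mul(Add(3, Mul(Rational(1, 4), 9)), Rational(1, 131)), Pow(Add(52, 16), Rational(1, 2)))) = Add(150, Mul(Mul(Add(3, Rational(9, 4)), Rational(1, 131)), Pow(68, Rational(1, 2)))) = Add(150, Mul(Mul(Rational(21, 4), Rational(1, 131)), Mul(2, Pow(17, Rational(1, 2))))) = Add(150, Mul(Rational(21, 524), Mul(2, Pow(17, Rational(1, 2))))) = Add(150, Mul(Rational(21, 262), Pow(17, Rational(1, 2))))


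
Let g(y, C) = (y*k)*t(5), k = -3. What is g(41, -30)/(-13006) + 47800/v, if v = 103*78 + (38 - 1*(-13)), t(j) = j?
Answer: 17904545/3004386 ≈ 5.9595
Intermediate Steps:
g(y, C) = -15*y (g(y, C) = (y*(-3))*5 = -3*y*5 = -15*y)
v = 8085 (v = 8034 + (38 + 13) = 8034 + 51 = 8085)
g(41, -30)/(-13006) + 47800/v = -15*41/(-13006) + 47800/8085 = -615*(-1/13006) + 47800*(1/8085) = 615/13006 + 9560/1617 = 17904545/3004386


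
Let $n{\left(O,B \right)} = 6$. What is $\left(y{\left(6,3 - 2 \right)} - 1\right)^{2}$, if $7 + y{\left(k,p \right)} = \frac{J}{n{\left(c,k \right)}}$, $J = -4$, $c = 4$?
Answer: $\frac{676}{9} \approx 75.111$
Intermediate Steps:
$y{\left(k,p \right)} = - \frac{23}{3}$ ($y{\left(k,p \right)} = -7 - \frac{4}{6} = -7 - \frac{2}{3} = - \frac{23}{3}$)
$\left(y{\left(6,3 - 2 \right)} - 1\right)^{2} = \left(- \frac{23}{3} - 1\right)^{2} = \left(- \frac{26}{3}\right)^{2} = \frac{676}{9}$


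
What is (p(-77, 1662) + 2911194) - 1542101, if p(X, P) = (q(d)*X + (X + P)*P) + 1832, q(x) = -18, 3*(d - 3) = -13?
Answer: 4006581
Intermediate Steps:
d = -4/3 (d = 3 + (⅓)*(-13) = 3 - 13/3 = -4/3 ≈ -1.3333)
p(X, P) = 1832 - 18*X + P*(P + X) (p(X, P) = (-18*X + (X + P)*P) + 1832 = (-18*X + (P + X)*P) + 1832 = (-18*X + P*(P + X)) + 1832 = 1832 - 18*X + P*(P + X))
(p(-77, 1662) + 2911194) - 1542101 = ((1832 + 1662² - 18*(-77) + 1662*(-77)) + 2911194) - 1542101 = ((1832 + 2762244 + 1386 - 127974) + 2911194) - 1542101 = (2637488 + 2911194) - 1542101 = 5548682 - 1542101 = 4006581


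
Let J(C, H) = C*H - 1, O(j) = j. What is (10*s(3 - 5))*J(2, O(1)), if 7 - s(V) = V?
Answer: 90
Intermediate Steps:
s(V) = 7 - V
J(C, H) = -1 + C*H
(10*s(3 - 5))*J(2, O(1)) = (10*(7 - (3 - 5)))*(-1 + 2*1) = (10*(7 - 1*(-2)))*(-1 + 2) = (10*(7 + 2))*1 = (10*9)*1 = 90*1 = 90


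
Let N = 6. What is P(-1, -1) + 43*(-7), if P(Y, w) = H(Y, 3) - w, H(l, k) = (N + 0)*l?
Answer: -306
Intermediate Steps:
H(l, k) = 6*l (H(l, k) = (6 + 0)*l = 6*l)
P(Y, w) = -w + 6*Y (P(Y, w) = 6*Y - w = -w + 6*Y)
P(-1, -1) + 43*(-7) = (-1*(-1) + 6*(-1)) + 43*(-7) = (1 - 6) - 301 = -5 - 301 = -306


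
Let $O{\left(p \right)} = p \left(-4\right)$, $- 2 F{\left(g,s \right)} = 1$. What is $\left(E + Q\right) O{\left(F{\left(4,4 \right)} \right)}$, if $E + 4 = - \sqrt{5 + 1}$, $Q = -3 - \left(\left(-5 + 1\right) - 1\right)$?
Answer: $-4 - 2 \sqrt{6} \approx -8.899$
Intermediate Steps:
$F{\left(g,s \right)} = - \frac{1}{2}$ ($F{\left(g,s \right)} = \left(- \frac{1}{2}\right) 1 = - \frac{1}{2}$)
$O{\left(p \right)} = - 4 p$
$Q = 2$ ($Q = -3 - \left(-4 - 1\right) = -3 - -5 = -3 + 5 = 2$)
$E = -4 - \sqrt{6}$ ($E = -4 - \sqrt{5 + 1} = -4 - \sqrt{6} \approx -6.4495$)
$\left(E + Q\right) O{\left(F{\left(4,4 \right)} \right)} = \left(\left(-4 - \sqrt{6}\right) + 2\right) \left(\left(-4\right) \left(- \frac{1}{2}\right)\right) = \left(-2 - \sqrt{6}\right) 2 = -4 - 2 \sqrt{6}$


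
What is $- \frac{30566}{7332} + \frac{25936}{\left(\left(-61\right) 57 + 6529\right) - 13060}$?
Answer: $- \frac{10334735}{1528722} \approx -6.7604$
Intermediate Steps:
$- \frac{30566}{7332} + \frac{25936}{\left(\left(-61\right) 57 + 6529\right) - 13060} = \left(-30566\right) \frac{1}{7332} + \frac{25936}{\left(-3477 + 6529\right) - 13060} = - \frac{15283}{3666} + \frac{25936}{3052 - 13060} = - \frac{15283}{3666} + \frac{25936}{-10008} = - \frac{15283}{3666} + 25936 \left(- \frac{1}{10008}\right) = - \frac{15283}{3666} - \frac{3242}{1251} = - \frac{10334735}{1528722}$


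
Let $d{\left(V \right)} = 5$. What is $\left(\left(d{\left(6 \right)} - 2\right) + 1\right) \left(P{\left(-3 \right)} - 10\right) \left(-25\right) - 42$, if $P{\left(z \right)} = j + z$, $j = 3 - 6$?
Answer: $1558$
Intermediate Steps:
$j = -3$ ($j = 3 - 6 = -3$)
$P{\left(z \right)} = -3 + z$
$\left(\left(d{\left(6 \right)} - 2\right) + 1\right) \left(P{\left(-3 \right)} - 10\right) \left(-25\right) - 42 = \left(\left(5 - 2\right) + 1\right) \left(\left(-3 - 3\right) - 10\right) \left(-25\right) - 42 = \left(3 + 1\right) \left(-6 - 10\right) \left(-25\right) - 42 = 4 \left(-16\right) \left(-25\right) - 42 = \left(-64\right) \left(-25\right) - 42 = 1600 - 42 = 1558$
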